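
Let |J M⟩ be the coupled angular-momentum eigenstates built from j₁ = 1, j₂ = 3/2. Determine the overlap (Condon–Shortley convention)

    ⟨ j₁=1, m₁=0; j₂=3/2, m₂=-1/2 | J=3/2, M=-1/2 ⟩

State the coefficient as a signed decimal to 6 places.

+√(1/15) ≈ +0.258199

√[4·1!1!2!/5! · 1!1!1!2!1!2!] = √(4/15)
  +(−1)^0/∏(0,1,1,1,0,1)! = 1  (running 1)
  +(−1)^1/∏(1,0,0,0,1,2)! = -1/2  (running 1/2)
⟨..|..⟩ = √(4/15)·(1/2) = +0.258199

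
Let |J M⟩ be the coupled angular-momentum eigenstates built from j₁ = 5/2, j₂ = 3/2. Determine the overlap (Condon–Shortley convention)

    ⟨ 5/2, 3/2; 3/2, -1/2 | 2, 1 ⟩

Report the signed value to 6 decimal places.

√[5·2!3!1!/7! · 4!1!1!2!3!1!] = √(24/7)
  +(−1)^0/∏(0,2,1,1,2,0)! = 1/4  (running 1/4)
  +(−1)^1/∏(1,1,0,0,3,1)! = -1/6  (running 1/12)
⟨..|..⟩ = √(24/7)·(1/12) = +0.154303

+√(1/42) = +0.154303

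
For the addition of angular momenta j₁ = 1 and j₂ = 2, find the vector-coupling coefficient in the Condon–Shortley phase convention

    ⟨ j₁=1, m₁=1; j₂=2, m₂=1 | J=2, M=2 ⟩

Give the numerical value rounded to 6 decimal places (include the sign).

j₁+j₂−J=1  J+j₁−j₂=1  J−j₁+j₂=3  j₁+j₂+J+1=6
(j₁±m₁, j₂±m₂, J±M) = (2,0,3,1,4,0)
P² = 12
sum k=0..0:
  [0] +1/6 = 1/6
S = 1/6
C² = P²·S² = 1/3 ; C = +0.577350

+0.577350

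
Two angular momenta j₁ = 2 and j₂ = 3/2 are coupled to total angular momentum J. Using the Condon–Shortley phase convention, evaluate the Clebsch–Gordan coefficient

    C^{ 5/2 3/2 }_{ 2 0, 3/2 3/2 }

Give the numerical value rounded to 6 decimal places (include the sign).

−√(18/35) ≈ -0.717137

triangle: 1!×3!×2!/7! = 12/5040
(j±m)!: 2!×2!×3!×0!×4!×1! = 576
prefactor² = (2J+1)×Δ×N² = 288/35
  k=1: −1/(1!×0!×1!×2!×2!×0!) = -1/4
Σ = -1/4  ⇒  CG² = 288/35×(-1/4)² = 18/35
CG = −√(18/35) = -0.717137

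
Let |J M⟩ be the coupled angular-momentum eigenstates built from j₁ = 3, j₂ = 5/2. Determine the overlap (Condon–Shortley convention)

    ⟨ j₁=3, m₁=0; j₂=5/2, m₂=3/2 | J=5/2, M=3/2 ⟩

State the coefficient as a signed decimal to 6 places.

+√(7/30) ≈ +0.483046

√[6·3!3!2!/9! · 3!3!4!1!4!1!] = √(864/35)
  +(−1)^2/∏(2,1,1,2,2,0)! = 1/8  (running 1/8)
  +(−1)^3/∏(3,0,0,1,3,1)! = -1/36  (running 7/72)
⟨..|..⟩ = √(864/35)·(7/72) = +0.483046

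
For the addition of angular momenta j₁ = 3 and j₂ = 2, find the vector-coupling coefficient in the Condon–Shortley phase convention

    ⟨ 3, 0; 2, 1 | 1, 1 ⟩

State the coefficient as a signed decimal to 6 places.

√[3·4!2!0!/7! · 3!3!3!1!2!0!] = √(432/35)
  +(−1)^3/∏(3,1,0,0,2,0)! = -1/12  (running -1/12)
⟨..|..⟩ = √(432/35)·(-1/12) = -0.292770

−√(3/35) ≈ -0.292770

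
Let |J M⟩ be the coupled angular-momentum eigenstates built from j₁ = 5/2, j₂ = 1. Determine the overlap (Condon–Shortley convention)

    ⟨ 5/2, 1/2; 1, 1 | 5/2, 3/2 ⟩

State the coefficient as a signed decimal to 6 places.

−√(16/35) ≈ -0.676123

√[6·1!4!1!/7! · 3!2!2!0!4!1!] = √(576/35)
  +(−1)^1/∏(1,0,1,1,3,0)! = -1/6  (running -1/6)
⟨..|..⟩ = √(576/35)·(-1/6) = -0.676123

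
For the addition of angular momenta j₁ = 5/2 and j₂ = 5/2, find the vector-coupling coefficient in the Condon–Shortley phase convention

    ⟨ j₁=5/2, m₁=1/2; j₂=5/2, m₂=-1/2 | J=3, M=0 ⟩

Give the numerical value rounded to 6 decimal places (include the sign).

−√(4/45) = -0.298142

√[7·2!3!3!/9! · 3!2!2!3!3!3!] = √(36/5)
  +(−1)^0/∏(0,2,2,2,1,1)! = 1/8  (running 1/8)
  +(−1)^1/∏(1,1,1,1,2,2)! = -1/4  (running -1/8)
  +(−1)^2/∏(2,0,0,0,3,3)! = 1/72  (running -1/9)
⟨..|..⟩ = √(36/5)·(-1/9) = -0.298142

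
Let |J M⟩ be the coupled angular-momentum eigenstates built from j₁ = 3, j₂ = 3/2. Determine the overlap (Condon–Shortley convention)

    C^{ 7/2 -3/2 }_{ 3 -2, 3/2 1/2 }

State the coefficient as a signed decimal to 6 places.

-0.654654

j₁+j₂−J=1  J+j₁−j₂=5  J−j₁+j₂=2  j₁+j₂+J+1=9
(j₁±m₁, j₂±m₂, J±M) = (1,5,2,1,2,5)
P² = 6400/21
sum k=0..1:
  [0] +1/240 = 1/240
  [1] −1/24 = -1/24
S = -3/80
C² = P²·S² = 3/7 ; C = -0.654654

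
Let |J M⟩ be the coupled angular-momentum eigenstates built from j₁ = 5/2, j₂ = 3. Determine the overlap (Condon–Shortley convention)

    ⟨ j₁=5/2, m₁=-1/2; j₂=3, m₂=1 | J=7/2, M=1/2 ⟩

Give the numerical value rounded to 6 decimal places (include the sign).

-0.125988

√[8·2!3!4!/10! · 2!3!4!2!4!3!] = √(9216/175)
  +(−1)^0/∏(0,2,3,4,0,0)! = 1/288  (running 1/288)
  +(−1)^1/∏(1,1,2,3,1,1)! = -1/12  (running -23/288)
  +(−1)^2/∏(2,0,1,2,2,2)! = 1/16  (running -5/288)
⟨..|..⟩ = √(9216/175)·(-5/288) = -0.125988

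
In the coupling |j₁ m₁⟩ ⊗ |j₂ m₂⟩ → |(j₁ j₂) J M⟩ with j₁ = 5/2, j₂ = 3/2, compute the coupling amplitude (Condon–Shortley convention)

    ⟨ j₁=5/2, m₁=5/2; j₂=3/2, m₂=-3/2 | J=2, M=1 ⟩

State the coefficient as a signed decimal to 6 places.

j₁+j₂−J=2  J+j₁−j₂=3  J−j₁+j₂=1  j₁+j₂+J+1=7
(j₁±m₁, j₂±m₂, J±M) = (5,0,0,3,3,1)
P² = 360/7
sum k=0..0:
  [0] +1/12 = 1/12
S = 1/12
C² = P²·S² = 5/14 ; C = +0.597614

+√(5/14) = +0.597614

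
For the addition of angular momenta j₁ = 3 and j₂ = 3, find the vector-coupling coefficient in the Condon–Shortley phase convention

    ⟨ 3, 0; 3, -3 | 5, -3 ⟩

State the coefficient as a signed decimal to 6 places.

√[11·1!5!5!/12! · 3!3!0!6!2!8!] = √(691200)
  +(−1)^0/∏(0,1,3,0,2,5)! = 1/1440  (running 1/1440)
⟨..|..⟩ = √(691200)·(1/1440) = +0.577350

+√(1/3) = +0.577350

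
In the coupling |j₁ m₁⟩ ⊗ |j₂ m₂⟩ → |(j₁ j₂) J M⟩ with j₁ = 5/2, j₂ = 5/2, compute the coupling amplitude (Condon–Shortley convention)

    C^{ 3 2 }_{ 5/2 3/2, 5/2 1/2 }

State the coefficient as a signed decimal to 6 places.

j₁+j₂−J=2  J+j₁−j₂=3  J−j₁+j₂=3  j₁+j₂+J+1=9
(j₁±m₁, j₂±m₂, J±M) = (4,1,3,2,5,1)
P² = 48
sum k=0..1:
  [0] +1/24 = 1/24
  [1] −1/12 = -1/12
S = -1/24
C² = P²·S² = 1/12 ; C = -0.288675

−√(1/12) ≈ -0.288675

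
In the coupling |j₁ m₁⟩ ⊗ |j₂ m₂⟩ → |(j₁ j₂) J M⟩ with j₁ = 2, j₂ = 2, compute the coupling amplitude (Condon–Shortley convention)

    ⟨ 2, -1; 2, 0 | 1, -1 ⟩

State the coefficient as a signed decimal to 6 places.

√[3·3!1!1!/6! · 1!3!2!2!0!2!] = √(6/5)
  +(−1)^2/∏(2,1,1,0,0,1)! = 1/2  (running 1/2)
⟨..|..⟩ = √(6/5)·(1/2) = +0.547723

+0.547723  (= +√(3/10))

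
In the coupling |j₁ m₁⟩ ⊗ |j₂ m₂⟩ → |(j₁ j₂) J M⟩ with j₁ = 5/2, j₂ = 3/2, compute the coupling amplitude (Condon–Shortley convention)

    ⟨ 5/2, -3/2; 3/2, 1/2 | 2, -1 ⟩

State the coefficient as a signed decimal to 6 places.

√[5·2!3!1!/7! · 1!4!2!1!1!3!] = √(24/7)
  +(−1)^1/∏(1,1,3,1,0,0)! = -1/6  (running -1/6)
  +(−1)^2/∏(2,0,2,0,1,1)! = 1/4  (running 1/12)
⟨..|..⟩ = √(24/7)·(1/12) = +0.154303

+0.154303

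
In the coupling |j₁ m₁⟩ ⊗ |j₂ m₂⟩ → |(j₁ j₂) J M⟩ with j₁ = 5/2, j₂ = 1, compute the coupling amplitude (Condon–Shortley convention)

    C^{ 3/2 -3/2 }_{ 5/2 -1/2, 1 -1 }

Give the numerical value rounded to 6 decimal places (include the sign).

+√(1/15) ≈ +0.258199

j₁+j₂−J=2  J+j₁−j₂=3  J−j₁+j₂=0  j₁+j₂+J+1=6
(j₁±m₁, j₂±m₂, J±M) = (2,3,0,2,0,3)
P² = 48/5
sum k=0..0:
  [0] +1/12 = 1/12
S = 1/12
C² = P²·S² = 1/15 ; C = +0.258199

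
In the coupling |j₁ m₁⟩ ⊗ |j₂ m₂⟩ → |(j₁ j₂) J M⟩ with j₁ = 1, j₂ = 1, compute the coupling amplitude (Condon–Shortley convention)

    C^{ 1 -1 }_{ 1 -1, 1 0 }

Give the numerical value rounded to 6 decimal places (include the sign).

j₁+j₂−J=1  J+j₁−j₂=1  J−j₁+j₂=1  j₁+j₂+J+1=4
(j₁±m₁, j₂±m₂, J±M) = (0,2,1,1,0,2)
P² = 1/2
sum k=1..1:
  [1] −1/1 = -1
S = -1
C² = P²·S² = 1/2 ; C = -0.707107

-0.707107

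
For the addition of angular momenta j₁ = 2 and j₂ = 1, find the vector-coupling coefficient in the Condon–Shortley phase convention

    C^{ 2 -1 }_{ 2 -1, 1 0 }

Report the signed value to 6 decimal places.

√[5·1!3!1!/6! · 1!3!1!1!1!3!] = √(3/2)
  +(−1)^0/∏(0,1,3,1,0,0)! = 1/6  (running 1/6)
  +(−1)^1/∏(1,0,2,0,1,1)! = -1/2  (running -1/3)
⟨..|..⟩ = √(3/2)·(-1/3) = -0.408248

−√(1/6) ≈ -0.408248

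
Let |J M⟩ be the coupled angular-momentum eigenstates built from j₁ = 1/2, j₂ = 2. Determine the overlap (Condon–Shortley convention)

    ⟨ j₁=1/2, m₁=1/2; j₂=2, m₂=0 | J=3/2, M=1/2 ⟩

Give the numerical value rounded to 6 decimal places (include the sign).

+√(2/5) = +0.632456

√[4·1!0!3!/5! · 1!0!2!2!2!1!] = √(8/5)
  +(−1)^0/∏(0,1,0,2,0,1)! = 1/2  (running 1/2)
⟨..|..⟩ = √(8/5)·(1/2) = +0.632456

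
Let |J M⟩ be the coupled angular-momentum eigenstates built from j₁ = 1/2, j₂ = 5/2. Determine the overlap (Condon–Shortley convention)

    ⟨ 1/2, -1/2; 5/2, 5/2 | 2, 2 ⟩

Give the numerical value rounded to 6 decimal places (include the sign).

-0.912871

j₁+j₂−J=1  J+j₁−j₂=0  J−j₁+j₂=4  j₁+j₂+J+1=6
(j₁±m₁, j₂±m₂, J±M) = (0,1,5,0,4,0)
P² = 480
sum k=1..1:
  [1] −1/24 = -1/24
S = -1/24
C² = P²·S² = 5/6 ; C = -0.912871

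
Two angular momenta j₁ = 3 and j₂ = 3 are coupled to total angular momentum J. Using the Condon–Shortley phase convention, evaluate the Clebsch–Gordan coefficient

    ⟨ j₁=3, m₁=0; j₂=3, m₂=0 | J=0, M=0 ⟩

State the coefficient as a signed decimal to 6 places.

-0.377964  (= −√(1/7))

j₁+j₂−J=6  J+j₁−j₂=0  J−j₁+j₂=0  j₁+j₂+J+1=7
(j₁±m₁, j₂±m₂, J±M) = (3,3,3,3,0,0)
P² = 1296/7
sum k=3..3:
  [3] −1/36 = -1/36
S = -1/36
C² = P²·S² = 1/7 ; C = -0.377964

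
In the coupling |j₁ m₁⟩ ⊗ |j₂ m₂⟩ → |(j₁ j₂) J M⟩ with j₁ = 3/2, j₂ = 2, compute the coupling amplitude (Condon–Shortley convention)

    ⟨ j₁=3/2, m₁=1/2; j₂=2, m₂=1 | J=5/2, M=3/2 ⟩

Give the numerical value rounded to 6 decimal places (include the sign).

√[6·1!2!3!/7! · 2!1!3!1!4!1!] = √(144/35)
  +(−1)^0/∏(0,1,1,3,1,0)! = 1/6  (running 1/6)
  +(−1)^1/∏(1,0,0,2,2,1)! = -1/4  (running -1/12)
⟨..|..⟩ = √(144/35)·(-1/12) = -0.169031

-0.169031  (= −√(1/35))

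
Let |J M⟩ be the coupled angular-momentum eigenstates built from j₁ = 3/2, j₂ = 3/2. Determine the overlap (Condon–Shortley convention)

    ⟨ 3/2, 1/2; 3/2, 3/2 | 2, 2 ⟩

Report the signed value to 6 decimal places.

-0.707107  (= −√(1/2))

j₁+j₂−J=1  J+j₁−j₂=2  J−j₁+j₂=2  j₁+j₂+J+1=6
(j₁±m₁, j₂±m₂, J±M) = (2,1,3,0,4,0)
P² = 8
sum k=1..1:
  [1] −1/4 = -1/4
S = -1/4
C² = P²·S² = 1/2 ; C = -0.707107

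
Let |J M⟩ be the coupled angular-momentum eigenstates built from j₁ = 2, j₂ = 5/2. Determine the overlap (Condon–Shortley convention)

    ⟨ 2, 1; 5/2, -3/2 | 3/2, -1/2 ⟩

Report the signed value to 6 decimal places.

√[4·3!1!2!/7! · 3!1!1!4!1!2!] = √(96/35)
  +(−1)^0/∏(0,3,1,1,0,1)! = 1/6  (running 1/6)
  +(−1)^1/∏(1,2,0,0,1,2)! = -1/4  (running -1/12)
⟨..|..⟩ = √(96/35)·(-1/12) = -0.138013

-0.138013  (= −√(2/105))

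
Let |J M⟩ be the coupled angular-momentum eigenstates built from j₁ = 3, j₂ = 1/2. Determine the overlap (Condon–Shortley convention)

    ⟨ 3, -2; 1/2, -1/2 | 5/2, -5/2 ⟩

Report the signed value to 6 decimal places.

+√(1/7) ≈ +0.377964

j₁+j₂−J=1  J+j₁−j₂=5  J−j₁+j₂=0  j₁+j₂+J+1=7
(j₁±m₁, j₂±m₂, J±M) = (1,5,0,1,0,5)
P² = 14400/7
sum k=0..0:
  [0] +1/120 = 1/120
S = 1/120
C² = P²·S² = 1/7 ; C = +0.377964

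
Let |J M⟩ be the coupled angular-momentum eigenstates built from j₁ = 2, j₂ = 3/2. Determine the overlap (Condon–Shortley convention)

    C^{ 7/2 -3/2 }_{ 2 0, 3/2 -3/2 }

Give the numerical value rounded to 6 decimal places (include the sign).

j₁+j₂−J=0  J+j₁−j₂=4  J−j₁+j₂=3  j₁+j₂+J+1=8
(j₁±m₁, j₂±m₂, J±M) = (2,2,0,3,2,5)
P² = 1152/7
sum k=0..0:
  [0] +1/24 = 1/24
S = 1/24
C² = P²·S² = 2/7 ; C = +0.534522

+0.534522  (= +√(2/7))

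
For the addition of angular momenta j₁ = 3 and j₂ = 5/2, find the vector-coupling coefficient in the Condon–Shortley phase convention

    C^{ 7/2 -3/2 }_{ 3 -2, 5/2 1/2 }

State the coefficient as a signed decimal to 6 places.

+0.308607  (= +√(2/21))

√[8·2!4!3!/10! · 1!5!3!2!2!5!] = √(1536/7)
  +(−1)^1/∏(1,1,4,2,0,1)! = -1/48  (running -1/48)
  +(−1)^2/∏(2,0,3,1,1,2)! = 1/24  (running 1/48)
⟨..|..⟩ = √(1536/7)·(1/48) = +0.308607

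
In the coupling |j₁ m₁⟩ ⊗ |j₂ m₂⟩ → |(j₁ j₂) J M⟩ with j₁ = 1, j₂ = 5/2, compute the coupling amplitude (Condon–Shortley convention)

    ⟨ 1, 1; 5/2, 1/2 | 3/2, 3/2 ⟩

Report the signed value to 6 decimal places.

+0.258199  (= +√(1/15))

triangle: 2!×0!×3!/6! = 12/720
(j±m)!: 2!×0!×3!×2!×3!×0! = 144
prefactor² = (2J+1)×Δ×N² = 48/5
  k=0: +1/(0!×2!×0!×3!×0!×0!) = 1/12
Σ = 1/12  ⇒  CG² = 48/5×1/12² = 1/15
CG = +√(1/15) = +0.258199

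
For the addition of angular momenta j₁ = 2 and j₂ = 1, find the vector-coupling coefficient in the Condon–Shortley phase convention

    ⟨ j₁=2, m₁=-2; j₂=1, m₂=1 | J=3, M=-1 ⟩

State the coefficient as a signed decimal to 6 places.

√[7·0!4!2!/7! · 0!4!2!0!2!4!] = √(768/5)
  +(−1)^0/∏(0,0,4,2,0,0)! = 1/48  (running 1/48)
⟨..|..⟩ = √(768/5)·(1/48) = +0.258199

+√(1/15) ≈ +0.258199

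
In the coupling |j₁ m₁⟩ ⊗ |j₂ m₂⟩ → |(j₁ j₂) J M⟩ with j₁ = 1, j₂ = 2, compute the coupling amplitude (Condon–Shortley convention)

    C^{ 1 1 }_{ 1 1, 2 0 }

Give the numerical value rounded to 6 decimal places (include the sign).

√[3·2!0!2!/5! · 2!0!2!2!2!0!] = √(8/5)
  +(−1)^0/∏(0,2,0,2,0,0)! = 1/4  (running 1/4)
⟨..|..⟩ = √(8/5)·(1/4) = +0.316228

+√(1/10) = +0.316228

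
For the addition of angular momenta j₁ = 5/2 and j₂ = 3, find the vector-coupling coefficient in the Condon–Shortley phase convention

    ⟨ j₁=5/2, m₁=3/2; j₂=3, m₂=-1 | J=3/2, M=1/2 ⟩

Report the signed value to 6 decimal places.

√[4·4!1!2!/8! · 4!1!2!4!2!1!] = √(384/35)
  +(−1)^0/∏(0,4,1,2,0,0)! = 1/48  (running 1/48)
  +(−1)^1/∏(1,3,0,1,1,1)! = -1/6  (running -7/48)
⟨..|..⟩ = √(384/35)·(-7/48) = -0.483046

-0.483046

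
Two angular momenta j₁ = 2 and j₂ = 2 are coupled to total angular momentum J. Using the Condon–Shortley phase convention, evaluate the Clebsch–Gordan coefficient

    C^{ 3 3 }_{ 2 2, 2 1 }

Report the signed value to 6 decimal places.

j₁+j₂−J=1  J+j₁−j₂=3  J−j₁+j₂=3  j₁+j₂+J+1=8
(j₁±m₁, j₂±m₂, J±M) = (4,0,3,1,6,0)
P² = 648
sum k=0..0:
  [0] +1/36 = 1/36
S = 1/36
C² = P²·S² = 1/2 ; C = +0.707107

+√(1/2) = +0.707107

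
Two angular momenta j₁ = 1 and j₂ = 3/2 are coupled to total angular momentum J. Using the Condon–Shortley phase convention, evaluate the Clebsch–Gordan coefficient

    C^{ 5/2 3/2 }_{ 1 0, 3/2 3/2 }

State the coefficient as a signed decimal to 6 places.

+√(2/5) ≈ +0.632456

√[6·0!2!3!/6! · 1!1!3!0!4!1!] = √(72/5)
  +(−1)^0/∏(0,0,1,3,1,0)! = 1/6  (running 1/6)
⟨..|..⟩ = √(72/5)·(1/6) = +0.632456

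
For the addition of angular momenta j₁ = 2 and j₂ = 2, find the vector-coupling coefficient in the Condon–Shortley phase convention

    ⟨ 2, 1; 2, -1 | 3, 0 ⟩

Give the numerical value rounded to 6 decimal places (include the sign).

+0.632456

j₁+j₂−J=1  J+j₁−j₂=3  J−j₁+j₂=3  j₁+j₂+J+1=8
(j₁±m₁, j₂±m₂, J±M) = (3,1,1,3,3,3)
P² = 81/10
sum k=0..1:
  [0] +1/4 = 1/4
  [1] −1/36 = -1/36
S = 2/9
C² = P²·S² = 2/5 ; C = +0.632456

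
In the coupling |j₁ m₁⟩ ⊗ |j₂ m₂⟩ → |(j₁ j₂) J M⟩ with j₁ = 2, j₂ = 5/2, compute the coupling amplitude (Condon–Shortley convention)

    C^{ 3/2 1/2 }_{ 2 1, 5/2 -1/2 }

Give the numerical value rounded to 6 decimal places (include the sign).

−√(5/21) ≈ -0.487950

√[4·3!1!2!/7! · 3!1!2!3!2!1!] = √(48/35)
  +(−1)^0/∏(0,3,1,2,0,0)! = 1/12  (running 1/12)
  +(−1)^1/∏(1,2,0,1,1,1)! = -1/2  (running -5/12)
⟨..|..⟩ = √(48/35)·(-5/12) = -0.487950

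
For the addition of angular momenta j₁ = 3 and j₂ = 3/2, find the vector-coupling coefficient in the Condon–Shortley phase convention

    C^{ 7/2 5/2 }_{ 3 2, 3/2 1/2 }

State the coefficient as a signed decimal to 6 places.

+√(1/7) = +0.377964

triangle: 1!×5!×2!/9! = 240/362880
(j±m)!: 5!×1!×2!×1!×6!×1! = 172800
prefactor² = (2J+1)×Δ×N² = 6400/7
  k=0: +1/(0!×1!×1!×2!×4!×0!) = 1/48
  k=1: −1/(1!×0!×0!×1!×5!×1!) = -1/120
Σ = 1/80  ⇒  CG² = 6400/7×1/80² = 1/7
CG = +√(1/7) = +0.377964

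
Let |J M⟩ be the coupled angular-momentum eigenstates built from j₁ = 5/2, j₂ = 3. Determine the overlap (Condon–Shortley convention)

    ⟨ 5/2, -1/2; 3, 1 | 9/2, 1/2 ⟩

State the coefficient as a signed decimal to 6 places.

j₁+j₂−J=1  J+j₁−j₂=4  J−j₁+j₂=5  j₁+j₂+J+1=11
(j₁±m₁, j₂±m₂, J±M) = (2,3,4,2,5,4)
P² = 92160/77
sum k=0..1:
  [0] +1/144 = 1/144
  [1] −1/48 = -1/48
S = -1/72
C² = P²·S² = 160/693 ; C = -0.480500

−√(160/693) ≈ -0.480500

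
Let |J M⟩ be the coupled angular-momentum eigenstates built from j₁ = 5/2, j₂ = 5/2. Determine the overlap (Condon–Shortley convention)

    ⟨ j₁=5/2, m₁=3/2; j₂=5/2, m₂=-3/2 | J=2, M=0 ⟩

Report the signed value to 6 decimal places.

+√(1/84) ≈ +0.109109

√[5·3!2!2!/8! · 4!1!1!4!2!2!] = √(48/7)
  +(−1)^0/∏(0,3,1,1,1,1)! = 1/6  (running 1/6)
  +(−1)^1/∏(1,2,0,0,2,2)! = -1/8  (running 1/24)
⟨..|..⟩ = √(48/7)·(1/24) = +0.109109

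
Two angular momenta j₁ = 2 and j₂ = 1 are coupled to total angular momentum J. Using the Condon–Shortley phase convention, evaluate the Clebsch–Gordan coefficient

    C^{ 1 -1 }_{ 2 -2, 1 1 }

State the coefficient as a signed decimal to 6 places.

+0.774597

triangle: 2!×2!×0!/5! = 4/120
(j±m)!: 0!×4!×2!×0!×0!×2! = 96
prefactor² = (2J+1)×Δ×N² = 48/5
  k=2: +1/(2!×0!×2!×0!×0!×0!) = 1/4
Σ = 1/4  ⇒  CG² = 48/5×1/4² = 3/5
CG = +√(3/5) = +0.774597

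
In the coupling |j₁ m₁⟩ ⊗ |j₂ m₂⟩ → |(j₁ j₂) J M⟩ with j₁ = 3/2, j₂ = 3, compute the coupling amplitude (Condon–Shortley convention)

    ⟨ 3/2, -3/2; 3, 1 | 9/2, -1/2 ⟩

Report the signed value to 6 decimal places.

+0.345033

√[10·0!3!6!/10! · 0!3!4!2!4!5!] = √(69120/7)
  +(−1)^0/∏(0,0,3,4,0,2)! = 1/288  (running 1/288)
⟨..|..⟩ = √(69120/7)·(1/288) = +0.345033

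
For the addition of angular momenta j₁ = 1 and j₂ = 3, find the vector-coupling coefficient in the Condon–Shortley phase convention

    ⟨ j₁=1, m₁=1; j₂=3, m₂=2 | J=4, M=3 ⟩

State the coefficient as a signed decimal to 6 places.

√[9·0!2!6!/9! · 2!0!5!1!7!1!] = √(43200)
  +(−1)^0/∏(0,0,0,5,2,1)! = 1/240  (running 1/240)
⟨..|..⟩ = √(43200)·(1/240) = +0.866025

+√(3/4) = +0.866025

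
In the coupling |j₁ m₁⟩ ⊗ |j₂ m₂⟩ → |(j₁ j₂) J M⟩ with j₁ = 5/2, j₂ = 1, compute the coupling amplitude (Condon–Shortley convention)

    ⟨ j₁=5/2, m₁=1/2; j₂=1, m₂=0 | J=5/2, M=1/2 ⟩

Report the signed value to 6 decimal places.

triangle: 1!×4!×1!/7! = 24/5040
(j±m)!: 3!×2!×1!×1!×3!×2! = 144
prefactor² = (2J+1)×Δ×N² = 144/35
  k=0: +1/(0!×1!×2!×1!×2!×0!) = 1/4
  k=1: −1/(1!×0!×1!×0!×3!×1!) = -1/6
Σ = 1/12  ⇒  CG² = 144/35×1/12² = 1/35
CG = +√(1/35) = +0.169031

+√(1/35) ≈ +0.169031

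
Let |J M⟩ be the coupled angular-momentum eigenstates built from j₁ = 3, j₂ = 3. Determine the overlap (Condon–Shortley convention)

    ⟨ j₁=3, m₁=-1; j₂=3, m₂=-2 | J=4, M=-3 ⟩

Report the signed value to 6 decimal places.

-0.301511

triangle: 2!·4!·4!/11! = 1152/39916800
(j±m)!: 2!·4!·1!·5!·1!·7! = 29030400
prefactor² = (2J+1)·Δ·N² = 82944/11
  k=0: +1/(0!·2!·4!·1!·0!·3!) = 1/288
  k=1: −1/(1!·1!·3!·0!·1!·4!) = -1/144
Σ = -1/288  ⇒  CG² = 82944/11·(-1/288)² = 1/11
CG = −√(1/11) = -0.301511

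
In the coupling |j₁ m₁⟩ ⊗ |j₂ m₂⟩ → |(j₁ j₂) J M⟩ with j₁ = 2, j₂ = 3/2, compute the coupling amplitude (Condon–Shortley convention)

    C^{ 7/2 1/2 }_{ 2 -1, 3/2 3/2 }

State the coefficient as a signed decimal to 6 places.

triangle: 0!×4!×3!/8! = 144/40320
(j±m)!: 1!×3!×3!×0!×4!×3! = 5184
prefactor² = (2J+1)×Δ×N² = 5184/35
  k=0: +1/(0!×0!×3!×3!×1!×0!) = 1/36
Σ = 1/36  ⇒  CG² = 5184/35×1/36² = 4/35
CG = +√(4/35) = +0.338062

+√(4/35) ≈ +0.338062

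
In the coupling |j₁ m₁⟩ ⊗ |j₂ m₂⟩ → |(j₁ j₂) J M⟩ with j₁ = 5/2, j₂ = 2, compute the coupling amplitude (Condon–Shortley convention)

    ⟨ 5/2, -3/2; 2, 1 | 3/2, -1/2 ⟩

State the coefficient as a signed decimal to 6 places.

+√(2/105) = +0.138013

triangle: 3!*2!*1!/7! = 12/5040
(j±m)!: 1!*4!*3!*1!*1!*2! = 288
prefactor² = (2J+1)*Δ*N² = 96/35
  k=2: +1/(2!*1!*2!*1!*0!*0!) = 1/4
  k=3: −1/(3!*0!*1!*0!*1!*1!) = -1/6
Σ = 1/12  ⇒  CG² = 96/35*1/12² = 2/105
CG = +√(2/105) = +0.138013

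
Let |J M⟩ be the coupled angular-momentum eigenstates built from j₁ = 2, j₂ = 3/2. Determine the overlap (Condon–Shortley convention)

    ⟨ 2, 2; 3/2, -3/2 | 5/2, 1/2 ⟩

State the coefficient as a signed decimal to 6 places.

+√(6/35) ≈ +0.414039

triangle: 1!*3!*2!/7! = 12/5040
(j±m)!: 4!*0!*0!*3!*3!*2! = 1728
prefactor² = (2J+1)*Δ*N² = 864/35
  k=0: +1/(0!*1!*0!*0!*3!*2!) = 1/12
Σ = 1/12  ⇒  CG² = 864/35*1/12² = 6/35
CG = +√(6/35) = +0.414039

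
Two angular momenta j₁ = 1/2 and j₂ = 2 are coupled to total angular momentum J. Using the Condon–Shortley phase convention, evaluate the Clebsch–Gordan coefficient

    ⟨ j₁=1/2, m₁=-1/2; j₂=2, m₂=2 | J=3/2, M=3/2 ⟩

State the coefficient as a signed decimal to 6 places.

triangle: 1!×0!×3!/5! = 6/120
(j±m)!: 0!×1!×4!×0!×3!×0! = 144
prefactor² = (2J+1)×Δ×N² = 144/5
  k=1: −1/(1!×0!×0!×3!×0!×0!) = -1/6
Σ = -1/6  ⇒  CG² = 144/5×(-1/6)² = 4/5
CG = −√(4/5) = -0.894427

-0.894427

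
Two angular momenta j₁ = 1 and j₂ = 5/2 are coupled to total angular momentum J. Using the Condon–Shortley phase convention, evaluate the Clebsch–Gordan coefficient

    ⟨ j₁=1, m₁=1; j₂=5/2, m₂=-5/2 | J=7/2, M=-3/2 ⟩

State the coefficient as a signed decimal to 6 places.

+0.218218  (= +√(1/21))

√[8·0!2!5!/8! · 2!0!0!5!2!5!] = √(19200/7)
  +(−1)^0/∏(0,0,0,0,2,5)! = 1/240  (running 1/240)
⟨..|..⟩ = √(19200/7)·(1/240) = +0.218218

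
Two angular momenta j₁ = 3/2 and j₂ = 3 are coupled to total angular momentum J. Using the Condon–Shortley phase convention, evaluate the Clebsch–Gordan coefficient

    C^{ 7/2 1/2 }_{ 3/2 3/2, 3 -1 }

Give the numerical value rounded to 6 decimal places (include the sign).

+0.617213

j₁+j₂−J=1  J+j₁−j₂=2  J−j₁+j₂=5  j₁+j₂+J+1=9
(j₁±m₁, j₂±m₂, J±M) = (3,0,2,4,4,3)
P² = 1536/7
sum k=0..0:
  [0] +1/24 = 1/24
S = 1/24
C² = P²·S² = 8/21 ; C = +0.617213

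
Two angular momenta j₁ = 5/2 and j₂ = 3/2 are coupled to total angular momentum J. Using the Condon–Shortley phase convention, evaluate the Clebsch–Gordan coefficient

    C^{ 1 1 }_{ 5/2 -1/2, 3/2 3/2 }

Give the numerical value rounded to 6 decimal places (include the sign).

j₁+j₂−J=3  J+j₁−j₂=2  J−j₁+j₂=0  j₁+j₂+J+1=6
(j₁±m₁, j₂±m₂, J±M) = (2,3,3,0,2,0)
P² = 36/5
sum k=3..3:
  [3] −1/12 = -1/12
S = -1/12
C² = P²·S² = 1/20 ; C = -0.223607

-0.223607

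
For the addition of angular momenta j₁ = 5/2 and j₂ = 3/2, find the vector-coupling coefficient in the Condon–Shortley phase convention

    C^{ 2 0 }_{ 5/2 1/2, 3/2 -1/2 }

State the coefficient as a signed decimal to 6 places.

j₁+j₂−J=2  J+j₁−j₂=3  J−j₁+j₂=1  j₁+j₂+J+1=7
(j₁±m₁, j₂±m₂, J±M) = (3,2,1,2,2,2)
P² = 8/7
sum k=0..1:
  [0] +1/4 = 1/4
  [1] −1/2 = -1/2
S = -1/4
C² = P²·S² = 1/14 ; C = -0.267261

-0.267261  (= −√(1/14))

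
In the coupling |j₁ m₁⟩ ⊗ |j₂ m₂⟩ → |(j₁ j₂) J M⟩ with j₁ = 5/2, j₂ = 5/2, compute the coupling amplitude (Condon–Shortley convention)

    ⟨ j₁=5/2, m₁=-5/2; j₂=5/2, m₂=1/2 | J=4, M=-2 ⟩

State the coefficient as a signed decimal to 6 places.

√[9·1!4!4!/10! · 0!5!3!2!2!6!] = √(20736/7)
  +(−1)^1/∏(1,0,4,2,0,2)! = -1/96  (running -1/96)
⟨..|..⟩ = √(20736/7)·(-1/96) = -0.566947

-0.566947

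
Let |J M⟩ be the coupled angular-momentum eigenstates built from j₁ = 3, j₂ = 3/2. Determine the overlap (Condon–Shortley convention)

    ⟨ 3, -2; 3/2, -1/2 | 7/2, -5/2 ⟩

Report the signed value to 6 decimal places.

triangle: 1!×5!×2!/9! = 240/362880
(j±m)!: 1!×5!×1!×2!×1!×6! = 172800
prefactor² = (2J+1)×Δ×N² = 6400/7
  k=0: +1/(0!×1!×5!×1!×0!×1!) = 1/120
  k=1: −1/(1!×0!×4!×0!×1!×2!) = -1/48
Σ = -1/80  ⇒  CG² = 6400/7×(-1/80)² = 1/7
CG = −√(1/7) = -0.377964

-0.377964  (= −√(1/7))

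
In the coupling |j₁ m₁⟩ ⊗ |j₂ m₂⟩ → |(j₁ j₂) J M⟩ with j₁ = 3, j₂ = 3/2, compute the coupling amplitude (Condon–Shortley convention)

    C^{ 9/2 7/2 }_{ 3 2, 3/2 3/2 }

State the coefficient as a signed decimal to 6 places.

√[10·0!6!3!/10! · 5!1!3!0!8!1!] = √(345600)
  +(−1)^0/∏(0,0,1,3,5,0)! = 1/720  (running 1/720)
⟨..|..⟩ = √(345600)·(1/720) = +0.816497

+√(2/3) ≈ +0.816497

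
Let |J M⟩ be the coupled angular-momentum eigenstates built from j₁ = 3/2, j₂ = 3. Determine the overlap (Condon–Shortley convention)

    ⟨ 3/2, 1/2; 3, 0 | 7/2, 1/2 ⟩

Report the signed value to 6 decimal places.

+0.308607  (= +√(2/21))

√[8·1!2!5!/9! · 2!1!3!3!4!3!] = √(384/7)
  +(−1)^0/∏(0,1,1,3,1,2)! = 1/12  (running 1/12)
  +(−1)^1/∏(1,0,0,2,2,3)! = -1/24  (running 1/24)
⟨..|..⟩ = √(384/7)·(1/24) = +0.308607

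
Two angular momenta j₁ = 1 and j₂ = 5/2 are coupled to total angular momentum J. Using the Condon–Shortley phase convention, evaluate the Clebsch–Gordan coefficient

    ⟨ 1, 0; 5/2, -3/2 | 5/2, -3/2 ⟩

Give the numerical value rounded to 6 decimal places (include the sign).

triangle: 1!*1!*4!/7! = 24/5040
(j±m)!: 1!*1!*1!*4!*1!*4! = 576
prefactor² = (2J+1)*Δ*N² = 576/35
  k=0: +1/(0!*1!*1!*1!*0!*3!) = 1/6
  k=1: −1/(1!*0!*0!*0!*1!*4!) = -1/24
Σ = 1/8  ⇒  CG² = 576/35*1/8² = 9/35
CG = +√(9/35) = +0.507093

+√(9/35) = +0.507093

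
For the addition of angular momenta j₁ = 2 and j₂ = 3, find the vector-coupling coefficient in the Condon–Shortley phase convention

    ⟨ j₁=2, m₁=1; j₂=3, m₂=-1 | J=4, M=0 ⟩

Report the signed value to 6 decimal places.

j₁+j₂−J=1  J+j₁−j₂=3  J−j₁+j₂=5  j₁+j₂+J+1=10
(j₁±m₁, j₂±m₂, J±M) = (3,1,2,4,4,4)
P² = 10368/35
sum k=0..1:
  [0] +1/24 = 1/24
  [1] −1/144 = -1/144
S = 5/144
C² = P²·S² = 5/14 ; C = +0.597614

+√(5/14) = +0.597614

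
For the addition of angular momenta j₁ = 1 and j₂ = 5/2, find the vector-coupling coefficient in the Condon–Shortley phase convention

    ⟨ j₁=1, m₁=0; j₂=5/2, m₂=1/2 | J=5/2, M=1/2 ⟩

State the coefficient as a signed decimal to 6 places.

−√(1/35) = -0.169031

√[6·1!1!4!/7! · 1!1!3!2!3!2!] = √(144/35)
  +(−1)^0/∏(0,1,1,3,0,1)! = 1/6  (running 1/6)
  +(−1)^1/∏(1,0,0,2,1,2)! = -1/4  (running -1/12)
⟨..|..⟩ = √(144/35)·(-1/12) = -0.169031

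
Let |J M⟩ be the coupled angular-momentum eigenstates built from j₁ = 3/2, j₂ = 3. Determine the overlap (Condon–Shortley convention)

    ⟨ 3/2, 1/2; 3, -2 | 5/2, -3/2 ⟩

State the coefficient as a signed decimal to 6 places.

triangle: 2!·1!·4!/8! = 48/40320
(j±m)!: 2!·1!·1!·5!·1!·4! = 5760
prefactor² = (2J+1)·Δ·N² = 288/7
  k=0: +1/(0!·2!·1!·1!·0!·3!) = 1/12
  k=1: −1/(1!·1!·0!·0!·1!·4!) = -1/24
Σ = 1/24  ⇒  CG² = 288/7·1/24² = 1/14
CG = +√(1/14) = +0.267261

+√(1/14) = +0.267261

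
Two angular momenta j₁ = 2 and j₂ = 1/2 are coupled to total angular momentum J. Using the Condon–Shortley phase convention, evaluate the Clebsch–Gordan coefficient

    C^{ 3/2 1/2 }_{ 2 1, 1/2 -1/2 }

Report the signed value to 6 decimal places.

j₁+j₂−J=1  J+j₁−j₂=3  J−j₁+j₂=0  j₁+j₂+J+1=5
(j₁±m₁, j₂±m₂, J±M) = (3,1,0,1,2,1)
P² = 12/5
sum k=0..0:
  [0] +1/2 = 1/2
S = 1/2
C² = P²·S² = 3/5 ; C = +0.774597

+0.774597  (= +√(3/5))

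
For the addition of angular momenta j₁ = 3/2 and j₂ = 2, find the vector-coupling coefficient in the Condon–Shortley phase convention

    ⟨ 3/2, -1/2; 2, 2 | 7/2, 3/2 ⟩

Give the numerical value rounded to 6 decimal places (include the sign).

j₁+j₂−J=0  J+j₁−j₂=3  J−j₁+j₂=4  j₁+j₂+J+1=8
(j₁±m₁, j₂±m₂, J±M) = (1,2,4,0,5,2)
P² = 2304/7
sum k=0..0:
  [0] +1/48 = 1/48
S = 1/48
C² = P²·S² = 1/7 ; C = +0.377964

+√(1/7) ≈ +0.377964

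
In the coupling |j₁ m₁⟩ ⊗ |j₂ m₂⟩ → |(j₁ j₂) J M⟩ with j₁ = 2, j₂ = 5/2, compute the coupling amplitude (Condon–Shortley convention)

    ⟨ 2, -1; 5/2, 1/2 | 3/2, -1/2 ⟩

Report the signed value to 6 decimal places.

+0.487950

triangle: 3!·1!·2!/7! = 12/5040
(j±m)!: 1!·3!·3!·2!·1!·2! = 144
prefactor² = (2J+1)·Δ·N² = 48/35
  k=2: +1/(2!·1!·1!·1!·0!·1!) = 1/2
  k=3: −1/(3!·0!·0!·0!·1!·2!) = -1/12
Σ = 5/12  ⇒  CG² = 48/35·5/12² = 5/21
CG = +√(5/21) = +0.487950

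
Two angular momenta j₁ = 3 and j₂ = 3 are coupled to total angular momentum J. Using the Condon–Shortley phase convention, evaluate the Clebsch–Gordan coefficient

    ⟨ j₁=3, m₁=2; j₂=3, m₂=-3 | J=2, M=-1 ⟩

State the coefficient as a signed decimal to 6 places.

√[5·4!2!2!/9! · 5!1!0!6!1!3!] = √(4800/7)
  +(−1)^0/∏(0,4,1,0,1,2)! = 1/48  (running 1/48)
⟨..|..⟩ = √(4800/7)·(1/48) = +0.545545

+0.545545  (= +√(25/84))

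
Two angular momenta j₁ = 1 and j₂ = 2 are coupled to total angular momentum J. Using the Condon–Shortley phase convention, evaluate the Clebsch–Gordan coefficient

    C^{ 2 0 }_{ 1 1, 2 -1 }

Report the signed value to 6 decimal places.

+0.707107

triangle: 1!×1!×3!/6! = 6/720
(j±m)!: 2!×0!×1!×3!×2!×2! = 48
prefactor² = (2J+1)×Δ×N² = 2
  k=0: +1/(0!×1!×0!×1!×1!×2!) = 1/2
Σ = 1/2  ⇒  CG² = 2×1/2² = 1/2
CG = +√(1/2) = +0.707107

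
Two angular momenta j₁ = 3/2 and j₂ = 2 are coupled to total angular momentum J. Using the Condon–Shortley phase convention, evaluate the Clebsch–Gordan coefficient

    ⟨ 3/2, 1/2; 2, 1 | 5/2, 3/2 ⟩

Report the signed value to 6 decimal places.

−√(1/35) = -0.169031

√[6·1!2!3!/7! · 2!1!3!1!4!1!] = √(144/35)
  +(−1)^0/∏(0,1,1,3,1,0)! = 1/6  (running 1/6)
  +(−1)^1/∏(1,0,0,2,2,1)! = -1/4  (running -1/12)
⟨..|..⟩ = √(144/35)·(-1/12) = -0.169031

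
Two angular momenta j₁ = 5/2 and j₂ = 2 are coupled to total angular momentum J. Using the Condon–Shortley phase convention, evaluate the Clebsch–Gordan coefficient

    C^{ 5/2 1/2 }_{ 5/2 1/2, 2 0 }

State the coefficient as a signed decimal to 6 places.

√[6·2!3!2!/8! · 3!2!2!2!3!2!] = √(72/35)
  +(−1)^0/∏(0,2,2,2,1,0)! = 1/8  (running 1/8)
  +(−1)^1/∏(1,1,1,1,2,1)! = -1/2  (running -3/8)
  +(−1)^2/∏(2,0,0,0,3,2)! = 1/24  (running -1/3)
⟨..|..⟩ = √(72/35)·(-1/3) = -0.478091

−√(8/35) ≈ -0.478091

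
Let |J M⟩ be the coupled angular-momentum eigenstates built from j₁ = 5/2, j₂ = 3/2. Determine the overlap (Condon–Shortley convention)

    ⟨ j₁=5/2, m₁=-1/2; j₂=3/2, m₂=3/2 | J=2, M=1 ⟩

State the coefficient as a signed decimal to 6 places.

triangle: 2!·3!·1!/7! = 12/5040
(j±m)!: 2!·3!·3!·0!·3!·1! = 432
prefactor² = (2J+1)·Δ·N² = 36/7
  k=2: +1/(2!·0!·1!·1!·2!·0!) = 1/4
Σ = 1/4  ⇒  CG² = 36/7·1/4² = 9/28
CG = +√(9/28) = +0.566947

+√(9/28) ≈ +0.566947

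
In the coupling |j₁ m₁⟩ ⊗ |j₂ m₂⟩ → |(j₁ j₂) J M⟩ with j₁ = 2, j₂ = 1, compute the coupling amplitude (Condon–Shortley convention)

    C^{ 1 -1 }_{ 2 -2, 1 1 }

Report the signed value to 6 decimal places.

√[3·2!2!0!/5! · 0!4!2!0!0!2!] = √(48/5)
  +(−1)^2/∏(2,0,2,0,0,0)! = 1/4  (running 1/4)
⟨..|..⟩ = √(48/5)·(1/4) = +0.774597

+√(3/5) = +0.774597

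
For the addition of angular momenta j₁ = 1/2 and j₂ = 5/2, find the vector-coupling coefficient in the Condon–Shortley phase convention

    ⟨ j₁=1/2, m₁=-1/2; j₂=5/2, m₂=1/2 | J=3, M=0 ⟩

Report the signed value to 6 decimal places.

√[7·0!1!5!/7! · 0!1!3!2!3!3!] = √(72)
  +(−1)^0/∏(0,0,1,3,0,2)! = 1/12  (running 1/12)
⟨..|..⟩ = √(72)·(1/12) = +0.707107

+0.707107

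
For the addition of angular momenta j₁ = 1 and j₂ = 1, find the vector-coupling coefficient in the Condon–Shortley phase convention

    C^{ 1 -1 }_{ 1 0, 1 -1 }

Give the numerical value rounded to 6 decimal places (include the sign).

triangle: 1!*1!*1!/4! = 1/24
(j±m)!: 1!*1!*0!*2!*0!*2! = 4
prefactor² = (2J+1)*Δ*N² = 1/2
  k=0: +1/(0!*1!*1!*0!*0!*1!) = 1
Σ = 1  ⇒  CG² = 1/2*1² = 1/2
CG = +√(1/2) = +0.707107

+0.707107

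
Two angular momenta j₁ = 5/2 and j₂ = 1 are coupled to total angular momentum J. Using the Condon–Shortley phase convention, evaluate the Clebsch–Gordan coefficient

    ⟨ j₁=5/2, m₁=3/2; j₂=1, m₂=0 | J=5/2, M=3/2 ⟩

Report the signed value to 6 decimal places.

+0.507093  (= +√(9/35))

√[6·1!4!1!/7! · 4!1!1!1!4!1!] = √(576/35)
  +(−1)^0/∏(0,1,1,1,3,0)! = 1/6  (running 1/6)
  +(−1)^1/∏(1,0,0,0,4,1)! = -1/24  (running 1/8)
⟨..|..⟩ = √(576/35)·(1/8) = +0.507093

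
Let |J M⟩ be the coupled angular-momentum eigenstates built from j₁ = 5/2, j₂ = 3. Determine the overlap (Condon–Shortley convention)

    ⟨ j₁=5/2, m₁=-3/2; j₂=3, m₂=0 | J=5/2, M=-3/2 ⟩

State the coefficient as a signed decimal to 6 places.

+√(7/30) ≈ +0.483046

triangle: 3!·2!·3!/9! = 72/362880
(j±m)!: 1!·4!·3!·3!·1!·4! = 20736
prefactor² = (2J+1)·Δ·N² = 864/35
  k=2: +1/(2!·1!·2!·1!·0!·2!) = 1/8
  k=3: −1/(3!·0!·1!·0!·1!·3!) = -1/36
Σ = 7/72  ⇒  CG² = 864/35·7/72² = 7/30
CG = +√(7/30) = +0.483046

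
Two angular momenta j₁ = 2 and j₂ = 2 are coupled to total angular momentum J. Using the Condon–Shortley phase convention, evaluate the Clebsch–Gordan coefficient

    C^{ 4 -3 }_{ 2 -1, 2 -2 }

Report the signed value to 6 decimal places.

triangle: 0!·4!·4!/9! = 576/362880
(j±m)!: 1!·3!·0!·4!·1!·7! = 725760
prefactor² = (2J+1)·Δ·N² = 10368
  k=0: +1/(0!·0!·3!·0!·1!·4!) = 1/144
Σ = 1/144  ⇒  CG² = 10368·1/144² = 1/2
CG = +√(1/2) = +0.707107

+0.707107  (= +√(1/2))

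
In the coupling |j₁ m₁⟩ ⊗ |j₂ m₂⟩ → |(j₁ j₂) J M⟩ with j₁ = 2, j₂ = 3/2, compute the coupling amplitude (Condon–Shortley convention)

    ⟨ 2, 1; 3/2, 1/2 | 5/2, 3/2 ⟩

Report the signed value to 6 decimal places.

√[6·1!3!2!/7! · 3!1!2!1!4!1!] = √(144/35)
  +(−1)^0/∏(0,1,1,2,2,0)! = 1/4  (running 1/4)
  +(−1)^1/∏(1,0,0,1,3,1)! = -1/6  (running 1/12)
⟨..|..⟩ = √(144/35)·(1/12) = +0.169031

+√(1/35) ≈ +0.169031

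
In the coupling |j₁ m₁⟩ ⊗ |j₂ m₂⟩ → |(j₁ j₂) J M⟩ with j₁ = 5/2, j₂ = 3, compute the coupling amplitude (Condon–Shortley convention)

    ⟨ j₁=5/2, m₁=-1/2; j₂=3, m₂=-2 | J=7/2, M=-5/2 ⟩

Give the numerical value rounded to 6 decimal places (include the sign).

j₁+j₂−J=2  J+j₁−j₂=3  J−j₁+j₂=4  j₁+j₂+J+1=10
(j₁±m₁, j₂±m₂, J±M) = (2,3,1,5,1,6)
P² = 4608/7
sum k=0..1:
  [0] +1/72 = 1/72
  [1] −1/48 = -1/48
S = -1/144
C² = P²·S² = 2/63 ; C = -0.178174

−√(2/63) ≈ -0.178174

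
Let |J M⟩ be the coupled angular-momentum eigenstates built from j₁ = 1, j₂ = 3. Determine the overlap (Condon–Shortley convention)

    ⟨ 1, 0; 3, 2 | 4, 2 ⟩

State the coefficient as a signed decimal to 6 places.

j₁+j₂−J=0  J+j₁−j₂=2  J−j₁+j₂=6  j₁+j₂+J+1=9
(j₁±m₁, j₂±m₂, J±M) = (1,1,5,1,6,2)
P² = 43200/7
sum k=0..0:
  [0] +1/120 = 1/120
S = 1/120
C² = P²·S² = 3/7 ; C = +0.654654

+0.654654  (= +√(3/7))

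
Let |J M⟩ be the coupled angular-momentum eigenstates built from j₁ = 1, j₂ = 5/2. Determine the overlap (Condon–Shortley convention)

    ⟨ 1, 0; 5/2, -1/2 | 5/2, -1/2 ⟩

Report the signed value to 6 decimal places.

j₁+j₂−J=1  J+j₁−j₂=1  J−j₁+j₂=4  j₁+j₂+J+1=7
(j₁±m₁, j₂±m₂, J±M) = (1,1,2,3,2,3)
P² = 144/35
sum k=0..1:
  [0] +1/4 = 1/4
  [1] −1/6 = -1/6
S = 1/12
C² = P²·S² = 1/35 ; C = +0.169031

+√(1/35) ≈ +0.169031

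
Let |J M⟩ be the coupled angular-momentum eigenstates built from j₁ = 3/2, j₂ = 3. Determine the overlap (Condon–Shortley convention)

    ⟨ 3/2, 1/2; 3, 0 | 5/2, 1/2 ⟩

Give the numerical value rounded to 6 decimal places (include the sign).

triangle: 2!×1!×4!/8! = 48/40320
(j±m)!: 2!×1!×3!×3!×3!×2! = 864
prefactor² = (2J+1)×Δ×N² = 216/35
  k=0: +1/(0!×2!×1!×3!×0!×1!) = 1/12
  k=1: −1/(1!×1!×0!×2!×1!×2!) = -1/4
Σ = -1/6  ⇒  CG² = 216/35×(-1/6)² = 6/35
CG = −√(6/35) = -0.414039

−√(6/35) ≈ -0.414039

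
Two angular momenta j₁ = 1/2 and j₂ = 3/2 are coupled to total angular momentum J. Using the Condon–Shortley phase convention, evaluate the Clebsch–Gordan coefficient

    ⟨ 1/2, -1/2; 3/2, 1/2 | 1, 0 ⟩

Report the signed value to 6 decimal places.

√[3·1!0!2!/4! · 0!1!2!1!1!1!] = √(1/2)
  +(−1)^1/∏(1,0,0,1,0,1)! = -1  (running -1)
⟨..|..⟩ = √(1/2)·(-1) = -0.707107

-0.707107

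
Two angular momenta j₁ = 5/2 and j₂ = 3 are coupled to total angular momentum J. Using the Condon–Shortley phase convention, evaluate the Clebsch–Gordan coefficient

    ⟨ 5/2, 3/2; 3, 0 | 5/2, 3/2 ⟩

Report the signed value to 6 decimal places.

−√(7/30) ≈ -0.483046

j₁+j₂−J=3  J+j₁−j₂=2  J−j₁+j₂=3  j₁+j₂+J+1=9
(j₁±m₁, j₂±m₂, J±M) = (4,1,3,3,4,1)
P² = 864/35
sum k=0..1:
  [0] +1/36 = 1/36
  [1] −1/8 = -1/8
S = -7/72
C² = P²·S² = 7/30 ; C = -0.483046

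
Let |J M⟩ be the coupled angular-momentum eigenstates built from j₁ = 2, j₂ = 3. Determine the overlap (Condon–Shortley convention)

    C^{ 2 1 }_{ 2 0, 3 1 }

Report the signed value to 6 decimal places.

j₁+j₂−J=3  J+j₁−j₂=1  J−j₁+j₂=3  j₁+j₂+J+1=8
(j₁±m₁, j₂±m₂, J±M) = (2,2,4,2,3,1)
P² = 36/7
sum k=1..2:
  [1] −1/12 = -1/12
  [2] +1/4 = 1/4
S = 1/6
C² = P²·S² = 1/7 ; C = +0.377964

+0.377964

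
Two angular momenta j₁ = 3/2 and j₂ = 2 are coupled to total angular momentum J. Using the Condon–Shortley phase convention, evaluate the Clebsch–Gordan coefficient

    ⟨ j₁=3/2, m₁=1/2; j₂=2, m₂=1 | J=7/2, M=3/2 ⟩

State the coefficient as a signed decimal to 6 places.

+0.755929  (= +√(4/7))

√[8·0!3!4!/8! · 2!1!3!1!5!2!] = √(576/7)
  +(−1)^0/∏(0,0,1,3,2,1)! = 1/12  (running 1/12)
⟨..|..⟩ = √(576/7)·(1/12) = +0.755929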